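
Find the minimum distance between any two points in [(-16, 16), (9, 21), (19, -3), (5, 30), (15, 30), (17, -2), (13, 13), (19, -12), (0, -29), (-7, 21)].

Computing all pairwise distances among 10 points:

d((-16, 16), (9, 21)) = 25.4951
d((-16, 16), (19, -3)) = 39.8246
d((-16, 16), (5, 30)) = 25.2389
d((-16, 16), (15, 30)) = 34.0147
d((-16, 16), (17, -2)) = 37.5899
d((-16, 16), (13, 13)) = 29.1548
d((-16, 16), (19, -12)) = 44.8219
d((-16, 16), (0, -29)) = 47.7598
d((-16, 16), (-7, 21)) = 10.2956
d((9, 21), (19, -3)) = 26.0
d((9, 21), (5, 30)) = 9.8489
d((9, 21), (15, 30)) = 10.8167
d((9, 21), (17, -2)) = 24.3516
d((9, 21), (13, 13)) = 8.9443
d((9, 21), (19, -12)) = 34.4819
d((9, 21), (0, -29)) = 50.8035
d((9, 21), (-7, 21)) = 16.0
d((19, -3), (5, 30)) = 35.8469
d((19, -3), (15, 30)) = 33.2415
d((19, -3), (17, -2)) = 2.2361 <-- minimum
d((19, -3), (13, 13)) = 17.088
d((19, -3), (19, -12)) = 9.0
d((19, -3), (0, -29)) = 32.2025
d((19, -3), (-7, 21)) = 35.3836
d((5, 30), (15, 30)) = 10.0
d((5, 30), (17, -2)) = 34.176
d((5, 30), (13, 13)) = 18.7883
d((5, 30), (19, -12)) = 44.2719
d((5, 30), (0, -29)) = 59.2115
d((5, 30), (-7, 21)) = 15.0
d((15, 30), (17, -2)) = 32.0624
d((15, 30), (13, 13)) = 17.1172
d((15, 30), (19, -12)) = 42.19
d((15, 30), (0, -29)) = 60.8769
d((15, 30), (-7, 21)) = 23.7697
d((17, -2), (13, 13)) = 15.5242
d((17, -2), (19, -12)) = 10.198
d((17, -2), (0, -29)) = 31.9061
d((17, -2), (-7, 21)) = 33.2415
d((13, 13), (19, -12)) = 25.7099
d((13, 13), (0, -29)) = 43.9659
d((13, 13), (-7, 21)) = 21.5407
d((19, -12), (0, -29)) = 25.4951
d((19, -12), (-7, 21)) = 42.0119
d((0, -29), (-7, 21)) = 50.4876

Closest pair: (19, -3) and (17, -2) with distance 2.2361

The closest pair is (19, -3) and (17, -2) with Euclidean distance 2.2361. For 10 points, brute-force pairwise comparison is shown above. For large n, the divide-and-conquer algorithm (sort by x, recurse on halves, check the dividing strip) achieves O(n log n).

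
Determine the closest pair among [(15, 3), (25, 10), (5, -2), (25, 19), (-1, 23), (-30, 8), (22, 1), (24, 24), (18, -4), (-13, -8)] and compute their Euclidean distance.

Computing all pairwise distances among 10 points:

d((15, 3), (25, 10)) = 12.2066
d((15, 3), (5, -2)) = 11.1803
d((15, 3), (25, 19)) = 18.868
d((15, 3), (-1, 23)) = 25.6125
d((15, 3), (-30, 8)) = 45.2769
d((15, 3), (22, 1)) = 7.2801
d((15, 3), (24, 24)) = 22.8473
d((15, 3), (18, -4)) = 7.6158
d((15, 3), (-13, -8)) = 30.0832
d((25, 10), (5, -2)) = 23.3238
d((25, 10), (25, 19)) = 9.0
d((25, 10), (-1, 23)) = 29.0689
d((25, 10), (-30, 8)) = 55.0364
d((25, 10), (22, 1)) = 9.4868
d((25, 10), (24, 24)) = 14.0357
d((25, 10), (18, -4)) = 15.6525
d((25, 10), (-13, -8)) = 42.0476
d((5, -2), (25, 19)) = 29.0
d((5, -2), (-1, 23)) = 25.7099
d((5, -2), (-30, 8)) = 36.4005
d((5, -2), (22, 1)) = 17.2627
d((5, -2), (24, 24)) = 32.2025
d((5, -2), (18, -4)) = 13.1529
d((5, -2), (-13, -8)) = 18.9737
d((25, 19), (-1, 23)) = 26.3059
d((25, 19), (-30, 8)) = 56.0892
d((25, 19), (22, 1)) = 18.2483
d((25, 19), (24, 24)) = 5.099 <-- minimum
d((25, 19), (18, -4)) = 24.0416
d((25, 19), (-13, -8)) = 46.6154
d((-1, 23), (-30, 8)) = 32.6497
d((-1, 23), (22, 1)) = 31.8277
d((-1, 23), (24, 24)) = 25.02
d((-1, 23), (18, -4)) = 33.0151
d((-1, 23), (-13, -8)) = 33.2415
d((-30, 8), (22, 1)) = 52.469
d((-30, 8), (24, 24)) = 56.3205
d((-30, 8), (18, -4)) = 49.4773
d((-30, 8), (-13, -8)) = 23.3452
d((22, 1), (24, 24)) = 23.0868
d((22, 1), (18, -4)) = 6.4031
d((22, 1), (-13, -8)) = 36.1386
d((24, 24), (18, -4)) = 28.6356
d((24, 24), (-13, -8)) = 48.9183
d((18, -4), (-13, -8)) = 31.257

Closest pair: (25, 19) and (24, 24) with distance 5.099

The closest pair is (25, 19) and (24, 24) with Euclidean distance 5.099. For 10 points, brute-force pairwise comparison is shown above. For large n, the divide-and-conquer algorithm (sort by x, recurse on halves, check the dividing strip) achieves O(n log n).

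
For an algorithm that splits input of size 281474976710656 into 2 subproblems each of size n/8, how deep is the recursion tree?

For divide and conquer with division factor 8:

Problem sizes at each level:
Level 0: 281474976710656
Level 1: 35184372088832
Level 2: 4398046511104
Level 3: 549755813888
Level 4: 68719476736
Level 5: 8589934592
Level 6: 1073741824
Level 7: 134217728
Level 8: 16777216
Level 9: 2097152
Level 10: 262144
Level 11: 32768
Level 12: 4096
Level 13: 512
Level 14: 64
Level 15: 8
Level 16: 1

The root is level 0 and the size-1 base case is level 16 (the tree spans levels 0 through 16, i.e. 17 levels counting the root), so the depth is the number of divisions: log_8(281474976710656) = 16

The recursion tree depth is log_8(281474976710656) = 16. At each level, the problem size is divided by 8, so it takes 16 divisions to reduce to a base case of size 1. The algorithm makes 2 recursive calls at each level.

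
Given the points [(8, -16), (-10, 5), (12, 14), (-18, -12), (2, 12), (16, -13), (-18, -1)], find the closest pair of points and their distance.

Computing all pairwise distances among 7 points:

d((8, -16), (-10, 5)) = 27.6586
d((8, -16), (12, 14)) = 30.2655
d((8, -16), (-18, -12)) = 26.3059
d((8, -16), (2, 12)) = 28.6356
d((8, -16), (16, -13)) = 8.544 <-- minimum
d((8, -16), (-18, -1)) = 30.0167
d((-10, 5), (12, 14)) = 23.7697
d((-10, 5), (-18, -12)) = 18.7883
d((-10, 5), (2, 12)) = 13.8924
d((-10, 5), (16, -13)) = 31.6228
d((-10, 5), (-18, -1)) = 10.0
d((12, 14), (-18, -12)) = 39.6989
d((12, 14), (2, 12)) = 10.198
d((12, 14), (16, -13)) = 27.2947
d((12, 14), (-18, -1)) = 33.541
d((-18, -12), (2, 12)) = 31.241
d((-18, -12), (16, -13)) = 34.0147
d((-18, -12), (-18, -1)) = 11.0
d((2, 12), (16, -13)) = 28.6531
d((2, 12), (-18, -1)) = 23.8537
d((16, -13), (-18, -1)) = 36.0555

Closest pair: (8, -16) and (16, -13) with distance 8.544

The closest pair is (8, -16) and (16, -13) with Euclidean distance 8.544. For 7 points, brute-force pairwise comparison is shown above. For large n, the divide-and-conquer algorithm (sort by x, recurse on halves, check the dividing strip) achieves O(n log n).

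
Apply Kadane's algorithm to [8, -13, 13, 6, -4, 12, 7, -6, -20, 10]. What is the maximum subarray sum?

Using Kadane's algorithm on [8, -13, 13, 6, -4, 12, 7, -6, -20, 10]:

Scanning through the array:
Position 1 (value -13): max_ending_here = -5, max_so_far = 8
Position 2 (value 13): max_ending_here = 13, max_so_far = 13
Position 3 (value 6): max_ending_here = 19, max_so_far = 19
Position 4 (value -4): max_ending_here = 15, max_so_far = 19
Position 5 (value 12): max_ending_here = 27, max_so_far = 27
Position 6 (value 7): max_ending_here = 34, max_so_far = 34
Position 7 (value -6): max_ending_here = 28, max_so_far = 34
Position 8 (value -20): max_ending_here = 8, max_so_far = 34
Position 9 (value 10): max_ending_here = 18, max_so_far = 34

Maximum subarray: [13, 6, -4, 12, 7]
Maximum sum: 34

The maximum subarray is [13, 6, -4, 12, 7] with sum 34. This subarray runs from index 2 to index 6.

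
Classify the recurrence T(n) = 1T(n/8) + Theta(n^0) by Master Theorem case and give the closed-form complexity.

Master Theorem for T(n) = 1T(n/8) + O(n^0):

a = 1, b = 8, c = 0
log_b(a) = log_8(1) = 0.0000

Case 2: c = 0 = log_8(1) = 0.0000
T(n) = O(n^0 log n) = O(log n)

For T(n) = 1T(n/8) + O(n^0): log_8(1) = 0.0000. This is Case 2 of the Master Theorem (c = log_b(a), equal work at all levels), giving O(log n).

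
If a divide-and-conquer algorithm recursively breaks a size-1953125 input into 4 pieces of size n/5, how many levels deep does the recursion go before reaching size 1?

For divide and conquer with division factor 5:

Problem sizes at each level:
Level 0: 1953125
Level 1: 390625
Level 2: 78125
Level 3: 15625
Level 4: 3125
Level 5: 625
Level 6: 125
Level 7: 25
Level 8: 5
Level 9: 1

The root is level 0 and the size-1 base case is level 9 (the tree spans levels 0 through 9, i.e. 10 levels counting the root), so the depth is the number of divisions: log_5(1953125) = 9

The recursion tree depth is log_5(1953125) = 9. At each level, the problem size is divided by 5, so it takes 9 divisions to reduce to a base case of size 1. The algorithm makes 4 recursive calls at each level.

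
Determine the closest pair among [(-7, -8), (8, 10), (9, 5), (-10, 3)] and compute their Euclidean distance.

Computing all pairwise distances among 4 points:

d((-7, -8), (8, 10)) = 23.4307
d((-7, -8), (9, 5)) = 20.6155
d((-7, -8), (-10, 3)) = 11.4018
d((8, 10), (9, 5)) = 5.099 <-- minimum
d((8, 10), (-10, 3)) = 19.3132
d((9, 5), (-10, 3)) = 19.105

Closest pair: (8, 10) and (9, 5) with distance 5.099

The closest pair is (8, 10) and (9, 5) with Euclidean distance 5.099. For 4 points, brute-force pairwise comparison is shown above. For large n, the divide-and-conquer algorithm (sort by x, recurse on halves, check the dividing strip) achieves O(n log n).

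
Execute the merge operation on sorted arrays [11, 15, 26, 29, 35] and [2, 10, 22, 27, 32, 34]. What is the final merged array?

Merging process:

Compare 11 vs 2: take 2 from right. Merged: [2]
Compare 11 vs 10: take 10 from right. Merged: [2, 10]
Compare 11 vs 22: take 11 from left. Merged: [2, 10, 11]
Compare 15 vs 22: take 15 from left. Merged: [2, 10, 11, 15]
Compare 26 vs 22: take 22 from right. Merged: [2, 10, 11, 15, 22]
Compare 26 vs 27: take 26 from left. Merged: [2, 10, 11, 15, 22, 26]
Compare 29 vs 27: take 27 from right. Merged: [2, 10, 11, 15, 22, 26, 27]
Compare 29 vs 32: take 29 from left. Merged: [2, 10, 11, 15, 22, 26, 27, 29]
Compare 35 vs 32: take 32 from right. Merged: [2, 10, 11, 15, 22, 26, 27, 29, 32]
Compare 35 vs 34: take 34 from right. Merged: [2, 10, 11, 15, 22, 26, 27, 29, 32, 34]
Append remaining from left: [35]. Merged: [2, 10, 11, 15, 22, 26, 27, 29, 32, 34, 35]

Final merged array: [2, 10, 11, 15, 22, 26, 27, 29, 32, 34, 35]
Total comparisons: 10

The merged array is [2, 10, 11, 15, 22, 26, 27, 29, 32, 34, 35], requiring 10 comparisons. The merge step runs in O(n) time where n is the total number of elements.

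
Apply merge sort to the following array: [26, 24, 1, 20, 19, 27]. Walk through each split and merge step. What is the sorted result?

Merge sort trace:

Split: [26, 24, 1, 20, 19, 27] -> [26, 24, 1] and [20, 19, 27]
  Split: [26, 24, 1] -> [26] and [24, 1]
    Split: [24, 1] -> [24] and [1]
    Merge: [24] + [1] -> [1, 24]
  Merge: [26] + [1, 24] -> [1, 24, 26]
  Split: [20, 19, 27] -> [20] and [19, 27]
    Split: [19, 27] -> [19] and [27]
    Merge: [19] + [27] -> [19, 27]
  Merge: [20] + [19, 27] -> [19, 20, 27]
Merge: [1, 24, 26] + [19, 20, 27] -> [1, 19, 20, 24, 26, 27]

Final sorted array: [1, 19, 20, 24, 26, 27]

The merge sort proceeds by recursively splitting the array and merging sorted halves.
After all merges, the sorted array is [1, 19, 20, 24, 26, 27].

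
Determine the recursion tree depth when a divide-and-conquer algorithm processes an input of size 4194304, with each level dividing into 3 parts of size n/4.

For divide and conquer with division factor 4:

Problem sizes at each level:
Level 0: 4194304
Level 1: 1048576
Level 2: 262144
Level 3: 65536
Level 4: 16384
Level 5: 4096
Level 6: 1024
Level 7: 256
Level 8: 64
Level 9: 16
Level 10: 4
Level 11: 1

The root is level 0 and the size-1 base case is level 11 (the tree spans levels 0 through 11, i.e. 12 levels counting the root), so the depth is the number of divisions: log_4(4194304) = 11

The recursion tree depth is log_4(4194304) = 11. At each level, the problem size is divided by 4, so it takes 11 divisions to reduce to a base case of size 1. The algorithm makes 3 recursive calls at each level.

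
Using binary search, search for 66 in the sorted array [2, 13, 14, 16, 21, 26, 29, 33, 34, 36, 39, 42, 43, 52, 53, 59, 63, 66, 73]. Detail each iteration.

Binary search for 66 in [2, 13, 14, 16, 21, 26, 29, 33, 34, 36, 39, 42, 43, 52, 53, 59, 63, 66, 73]:

lo=0, hi=18, mid=9, arr[mid]=36 -> 36 < 66, search right half
lo=10, hi=18, mid=14, arr[mid]=53 -> 53 < 66, search right half
lo=15, hi=18, mid=16, arr[mid]=63 -> 63 < 66, search right half
lo=17, hi=18, mid=17, arr[mid]=66 -> Found target at index 17!

Binary search finds 66 at index 17 after 4 comparisons. The search repeatedly halves the search space by comparing with the middle element.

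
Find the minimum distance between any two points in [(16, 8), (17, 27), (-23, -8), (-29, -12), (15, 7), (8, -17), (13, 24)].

Computing all pairwise distances among 7 points:

d((16, 8), (17, 27)) = 19.0263
d((16, 8), (-23, -8)) = 42.1545
d((16, 8), (-29, -12)) = 49.2443
d((16, 8), (15, 7)) = 1.4142 <-- minimum
d((16, 8), (8, -17)) = 26.2488
d((16, 8), (13, 24)) = 16.2788
d((17, 27), (-23, -8)) = 53.1507
d((17, 27), (-29, -12)) = 60.3075
d((17, 27), (15, 7)) = 20.0998
d((17, 27), (8, -17)) = 44.911
d((17, 27), (13, 24)) = 5.0
d((-23, -8), (-29, -12)) = 7.2111
d((-23, -8), (15, 7)) = 40.8534
d((-23, -8), (8, -17)) = 32.28
d((-23, -8), (13, 24)) = 48.1664
d((-29, -12), (15, 7)) = 47.927
d((-29, -12), (8, -17)) = 37.3363
d((-29, -12), (13, 24)) = 55.3173
d((15, 7), (8, -17)) = 25.0
d((15, 7), (13, 24)) = 17.1172
d((8, -17), (13, 24)) = 41.3038

Closest pair: (16, 8) and (15, 7) with distance 1.4142

The closest pair is (16, 8) and (15, 7) with Euclidean distance 1.4142. For 7 points, brute-force pairwise comparison is shown above. For large n, the divide-and-conquer algorithm (sort by x, recurse on halves, check the dividing strip) achieves O(n log n).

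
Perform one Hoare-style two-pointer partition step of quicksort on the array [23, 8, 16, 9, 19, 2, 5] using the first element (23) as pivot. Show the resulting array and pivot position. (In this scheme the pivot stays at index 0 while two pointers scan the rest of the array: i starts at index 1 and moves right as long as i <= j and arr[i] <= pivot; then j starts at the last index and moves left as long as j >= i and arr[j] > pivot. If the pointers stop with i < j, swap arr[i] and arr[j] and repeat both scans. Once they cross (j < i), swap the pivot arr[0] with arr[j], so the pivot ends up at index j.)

Hoare-style two-pointer partition with pivot = 23:

Initial array: [23, 8, 16, 9, 19, 2, 5]

Pointers start at i = 1, j = 6.
i ends at 7, j ends at 6: the pointers have crossed (j < i), so scanning stops.

Swap pivot arr[0] with arr[6] to place pivot at position 6: [5, 8, 16, 9, 19, 2, 23]
Pivot position: 6

After partitioning with pivot 23, the array becomes [5, 8, 16, 9, 19, 2, 23]. The pivot is placed at index 6. All elements to the left of the pivot are <= 23, and all elements to the right are > 23.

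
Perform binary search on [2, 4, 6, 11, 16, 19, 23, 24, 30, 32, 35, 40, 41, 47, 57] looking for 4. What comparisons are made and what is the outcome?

Binary search for 4 in [2, 4, 6, 11, 16, 19, 23, 24, 30, 32, 35, 40, 41, 47, 57]:

lo=0, hi=14, mid=7, arr[mid]=24 -> 24 > 4, search left half
lo=0, hi=6, mid=3, arr[mid]=11 -> 11 > 4, search left half
lo=0, hi=2, mid=1, arr[mid]=4 -> Found target at index 1!

Binary search finds 4 at index 1 after 3 comparisons. The search repeatedly halves the search space by comparing with the middle element.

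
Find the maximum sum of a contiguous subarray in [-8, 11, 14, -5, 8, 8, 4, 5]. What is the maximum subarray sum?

Using Kadane's algorithm on [-8, 11, 14, -5, 8, 8, 4, 5]:

Scanning through the array:
Position 1 (value 11): max_ending_here = 11, max_so_far = 11
Position 2 (value 14): max_ending_here = 25, max_so_far = 25
Position 3 (value -5): max_ending_here = 20, max_so_far = 25
Position 4 (value 8): max_ending_here = 28, max_so_far = 28
Position 5 (value 8): max_ending_here = 36, max_so_far = 36
Position 6 (value 4): max_ending_here = 40, max_so_far = 40
Position 7 (value 5): max_ending_here = 45, max_so_far = 45

Maximum subarray: [11, 14, -5, 8, 8, 4, 5]
Maximum sum: 45

The maximum subarray is [11, 14, -5, 8, 8, 4, 5] with sum 45. This subarray runs from index 1 to index 7.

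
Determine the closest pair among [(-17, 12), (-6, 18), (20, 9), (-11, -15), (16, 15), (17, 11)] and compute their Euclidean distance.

Computing all pairwise distances among 6 points:

d((-17, 12), (-6, 18)) = 12.53
d((-17, 12), (20, 9)) = 37.1214
d((-17, 12), (-11, -15)) = 27.6586
d((-17, 12), (16, 15)) = 33.1361
d((-17, 12), (17, 11)) = 34.0147
d((-6, 18), (20, 9)) = 27.5136
d((-6, 18), (-11, -15)) = 33.3766
d((-6, 18), (16, 15)) = 22.2036
d((-6, 18), (17, 11)) = 24.0416
d((20, 9), (-11, -15)) = 39.2046
d((20, 9), (16, 15)) = 7.2111
d((20, 9), (17, 11)) = 3.6056 <-- minimum
d((-11, -15), (16, 15)) = 40.3609
d((-11, -15), (17, 11)) = 38.2099
d((16, 15), (17, 11)) = 4.1231

Closest pair: (20, 9) and (17, 11) with distance 3.6056

The closest pair is (20, 9) and (17, 11) with Euclidean distance 3.6056. For 6 points, brute-force pairwise comparison is shown above. For large n, the divide-and-conquer algorithm (sort by x, recurse on halves, check the dividing strip) achieves O(n log n).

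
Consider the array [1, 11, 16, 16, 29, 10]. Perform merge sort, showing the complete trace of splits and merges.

Merge sort trace:

Split: [1, 11, 16, 16, 29, 10] -> [1, 11, 16] and [16, 29, 10]
  Split: [1, 11, 16] -> [1] and [11, 16]
    Split: [11, 16] -> [11] and [16]
    Merge: [11] + [16] -> [11, 16]
  Merge: [1] + [11, 16] -> [1, 11, 16]
  Split: [16, 29, 10] -> [16] and [29, 10]
    Split: [29, 10] -> [29] and [10]
    Merge: [29] + [10] -> [10, 29]
  Merge: [16] + [10, 29] -> [10, 16, 29]
Merge: [1, 11, 16] + [10, 16, 29] -> [1, 10, 11, 16, 16, 29]

Final sorted array: [1, 10, 11, 16, 16, 29]

The merge sort proceeds by recursively splitting the array and merging sorted halves.
After all merges, the sorted array is [1, 10, 11, 16, 16, 29].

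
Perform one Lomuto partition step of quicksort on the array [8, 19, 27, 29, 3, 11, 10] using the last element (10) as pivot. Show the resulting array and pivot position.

Lomuto partition with pivot = 10:

Initial array: [8, 19, 27, 29, 3, 11, 10]

arr[0]=8 <= 10: swap with position 0, array becomes [8, 19, 27, 29, 3, 11, 10]
arr[1]=19 > 10: no swap
arr[2]=27 > 10: no swap
arr[3]=29 > 10: no swap
arr[4]=3 <= 10: swap with position 1, array becomes [8, 3, 27, 29, 19, 11, 10]
arr[5]=11 > 10: no swap

Place pivot at position 2: [8, 3, 10, 29, 19, 11, 27]
Pivot position: 2

After partitioning with pivot 10, the array becomes [8, 3, 10, 29, 19, 11, 27]. The pivot is placed at index 2. All elements to the left of the pivot are <= 10, and all elements to the right are > 10.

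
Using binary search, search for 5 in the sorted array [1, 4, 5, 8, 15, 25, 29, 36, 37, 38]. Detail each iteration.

Binary search for 5 in [1, 4, 5, 8, 15, 25, 29, 36, 37, 38]:

lo=0, hi=9, mid=4, arr[mid]=15 -> 15 > 5, search left half
lo=0, hi=3, mid=1, arr[mid]=4 -> 4 < 5, search right half
lo=2, hi=3, mid=2, arr[mid]=5 -> Found target at index 2!

Binary search finds 5 at index 2 after 3 comparisons. The search repeatedly halves the search space by comparing with the middle element.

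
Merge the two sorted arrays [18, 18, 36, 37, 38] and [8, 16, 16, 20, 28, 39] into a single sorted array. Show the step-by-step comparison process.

Merging process:

Compare 18 vs 8: take 8 from right. Merged: [8]
Compare 18 vs 16: take 16 from right. Merged: [8, 16]
Compare 18 vs 16: take 16 from right. Merged: [8, 16, 16]
Compare 18 vs 20: take 18 from left. Merged: [8, 16, 16, 18]
Compare 18 vs 20: take 18 from left. Merged: [8, 16, 16, 18, 18]
Compare 36 vs 20: take 20 from right. Merged: [8, 16, 16, 18, 18, 20]
Compare 36 vs 28: take 28 from right. Merged: [8, 16, 16, 18, 18, 20, 28]
Compare 36 vs 39: take 36 from left. Merged: [8, 16, 16, 18, 18, 20, 28, 36]
Compare 37 vs 39: take 37 from left. Merged: [8, 16, 16, 18, 18, 20, 28, 36, 37]
Compare 38 vs 39: take 38 from left. Merged: [8, 16, 16, 18, 18, 20, 28, 36, 37, 38]
Append remaining from right: [39]. Merged: [8, 16, 16, 18, 18, 20, 28, 36, 37, 38, 39]

Final merged array: [8, 16, 16, 18, 18, 20, 28, 36, 37, 38, 39]
Total comparisons: 10

The merged array is [8, 16, 16, 18, 18, 20, 28, 36, 37, 38, 39], requiring 10 comparisons. The merge step runs in O(n) time where n is the total number of elements.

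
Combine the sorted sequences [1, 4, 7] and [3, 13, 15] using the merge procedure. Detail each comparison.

Merging process:

Compare 1 vs 3: take 1 from left. Merged: [1]
Compare 4 vs 3: take 3 from right. Merged: [1, 3]
Compare 4 vs 13: take 4 from left. Merged: [1, 3, 4]
Compare 7 vs 13: take 7 from left. Merged: [1, 3, 4, 7]
Append remaining from right: [13, 15]. Merged: [1, 3, 4, 7, 13, 15]

Final merged array: [1, 3, 4, 7, 13, 15]
Total comparisons: 4

The merged array is [1, 3, 4, 7, 13, 15], requiring 4 comparisons. The merge step runs in O(n) time where n is the total number of elements.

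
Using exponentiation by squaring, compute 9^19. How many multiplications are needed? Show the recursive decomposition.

Computing 9^19 by squaring (build up from 9^1; each line after the first costs one multiplication):

9^1 = 9
9^2 = (9^1)^2 = 9^2 = 81
9^4 = (9^2)^2 = 81^2 = 6561
9^8 = (9^4)^2 = 6561^2 = 43046721
9^9 = 9 * 9^8 = 9 * 43046721 = 387420489
9^18 = (9^9)^2 = 387420489^2 = 150094635296999121
9^19 = 9 * 9^18 = 9 * 150094635296999121 = 1350851717672992089

Result: 1350851717672992089
Multiplications needed: 6 (6 lines after 9^1)

9^19 = 1350851717672992089. Using exponentiation by squaring, this requires 6 multiplications. The key idea: if the exponent is even, square the half-power; if odd, multiply by the base once.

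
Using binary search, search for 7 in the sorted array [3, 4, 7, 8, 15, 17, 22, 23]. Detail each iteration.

Binary search for 7 in [3, 4, 7, 8, 15, 17, 22, 23]:

lo=0, hi=7, mid=3, arr[mid]=8 -> 8 > 7, search left half
lo=0, hi=2, mid=1, arr[mid]=4 -> 4 < 7, search right half
lo=2, hi=2, mid=2, arr[mid]=7 -> Found target at index 2!

Binary search finds 7 at index 2 after 3 comparisons. The search repeatedly halves the search space by comparing with the middle element.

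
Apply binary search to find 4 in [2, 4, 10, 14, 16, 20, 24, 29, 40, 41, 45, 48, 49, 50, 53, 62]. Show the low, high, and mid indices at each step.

Binary search for 4 in [2, 4, 10, 14, 16, 20, 24, 29, 40, 41, 45, 48, 49, 50, 53, 62]:

lo=0, hi=15, mid=7, arr[mid]=29 -> 29 > 4, search left half
lo=0, hi=6, mid=3, arr[mid]=14 -> 14 > 4, search left half
lo=0, hi=2, mid=1, arr[mid]=4 -> Found target at index 1!

Binary search finds 4 at index 1 after 3 comparisons. The search repeatedly halves the search space by comparing with the middle element.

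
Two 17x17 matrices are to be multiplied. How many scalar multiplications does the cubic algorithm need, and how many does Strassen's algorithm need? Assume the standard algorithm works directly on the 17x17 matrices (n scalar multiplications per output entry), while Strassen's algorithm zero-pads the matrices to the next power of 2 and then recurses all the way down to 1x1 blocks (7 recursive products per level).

Matrix multiplication for 17x17 matrices:

Strassen's algorithm requires power-of-2 dimensions. Pad 17x17 to 32x32 (next power of 2).

Standard algorithm: 17^3 = 4913 multiplications
Strassen's algorithm: 7^(log2(32)) = 7^5 = 16807 multiplications
Difference: 4913 - 16807 = -11894 (Strassen uses MORE here due to padding overhead — for small or just-over-power-of-2 n, padding can outweigh the per-level savings)

Standard: 4913 multiplications (17^3). Strassen: 16807 multiplications (7^5, after padding to 32x32). Strassen reduces 8 recursive multiplications to 7 at each level.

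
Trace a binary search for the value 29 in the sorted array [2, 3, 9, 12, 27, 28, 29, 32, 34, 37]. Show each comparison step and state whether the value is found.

Binary search for 29 in [2, 3, 9, 12, 27, 28, 29, 32, 34, 37]:

lo=0, hi=9, mid=4, arr[mid]=27 -> 27 < 29, search right half
lo=5, hi=9, mid=7, arr[mid]=32 -> 32 > 29, search left half
lo=5, hi=6, mid=5, arr[mid]=28 -> 28 < 29, search right half
lo=6, hi=6, mid=6, arr[mid]=29 -> Found target at index 6!

Binary search finds 29 at index 6 after 4 comparisons. The search repeatedly halves the search space by comparing with the middle element.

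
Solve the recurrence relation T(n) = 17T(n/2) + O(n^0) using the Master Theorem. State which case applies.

Master Theorem for T(n) = 17T(n/2) + O(n^0):

a = 17, b = 2, c = 0
log_b(a) = log_2(17) = 4.0875

Case 1: c = 0 < log_2(17) = 4.0875
T(n) = O(n^(log_2 17))

For T(n) = 17T(n/2) + O(n^0): log_2(17) = 4.0875. This is Case 1 of the Master Theorem (c < log_b(a), work dominated by leaves), giving O(n^(log_2 17)).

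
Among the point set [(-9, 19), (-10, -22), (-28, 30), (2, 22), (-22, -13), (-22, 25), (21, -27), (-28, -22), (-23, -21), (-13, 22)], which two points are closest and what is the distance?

Computing all pairwise distances among 10 points:

d((-9, 19), (-10, -22)) = 41.0122
d((-9, 19), (-28, 30)) = 21.9545
d((-9, 19), (2, 22)) = 11.4018
d((-9, 19), (-22, -13)) = 34.5398
d((-9, 19), (-22, 25)) = 14.3178
d((-9, 19), (21, -27)) = 54.9181
d((-9, 19), (-28, -22)) = 45.1885
d((-9, 19), (-23, -21)) = 42.3792
d((-9, 19), (-13, 22)) = 5.0 <-- minimum
d((-10, -22), (-28, 30)) = 55.0273
d((-10, -22), (2, 22)) = 45.607
d((-10, -22), (-22, -13)) = 15.0
d((-10, -22), (-22, 25)) = 48.5077
d((-10, -22), (21, -27)) = 31.4006
d((-10, -22), (-28, -22)) = 18.0
d((-10, -22), (-23, -21)) = 13.0384
d((-10, -22), (-13, 22)) = 44.1022
d((-28, 30), (2, 22)) = 31.0483
d((-28, 30), (-22, -13)) = 43.4166
d((-28, 30), (-22, 25)) = 7.8102
d((-28, 30), (21, -27)) = 75.1665
d((-28, 30), (-28, -22)) = 52.0
d((-28, 30), (-23, -21)) = 51.2445
d((-28, 30), (-13, 22)) = 17.0
d((2, 22), (-22, -13)) = 42.4382
d((2, 22), (-22, 25)) = 24.1868
d((2, 22), (21, -27)) = 52.5547
d((2, 22), (-28, -22)) = 53.2541
d((2, 22), (-23, -21)) = 49.7393
d((2, 22), (-13, 22)) = 15.0
d((-22, -13), (-22, 25)) = 38.0
d((-22, -13), (21, -27)) = 45.2217
d((-22, -13), (-28, -22)) = 10.8167
d((-22, -13), (-23, -21)) = 8.0623
d((-22, -13), (-13, 22)) = 36.1386
d((-22, 25), (21, -27)) = 67.4759
d((-22, 25), (-28, -22)) = 47.3814
d((-22, 25), (-23, -21)) = 46.0109
d((-22, 25), (-13, 22)) = 9.4868
d((21, -27), (-28, -22)) = 49.2544
d((21, -27), (-23, -21)) = 44.4072
d((21, -27), (-13, 22)) = 59.6406
d((-28, -22), (-23, -21)) = 5.099
d((-28, -22), (-13, 22)) = 46.4866
d((-23, -21), (-13, 22)) = 44.1475

Closest pair: (-9, 19) and (-13, 22) with distance 5.0

The closest pair is (-9, 19) and (-13, 22) with Euclidean distance 5.0. For 10 points, brute-force pairwise comparison is shown above. For large n, the divide-and-conquer algorithm (sort by x, recurse on halves, check the dividing strip) achieves O(n log n).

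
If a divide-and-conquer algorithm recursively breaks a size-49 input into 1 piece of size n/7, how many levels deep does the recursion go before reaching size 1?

For divide and conquer with division factor 7:

Problem sizes at each level:
Level 0: 49
Level 1: 7
Level 2: 1

The root is level 0 and the size-1 base case is level 2 (the tree spans levels 0 through 2, i.e. 3 levels counting the root), so the depth is the number of divisions: log_7(49) = 2

The recursion tree depth is log_7(49) = 2. At each level, the problem size is divided by 7, so it takes 2 divisions to reduce to a base case of size 1. The algorithm makes 1 recursive call at each level.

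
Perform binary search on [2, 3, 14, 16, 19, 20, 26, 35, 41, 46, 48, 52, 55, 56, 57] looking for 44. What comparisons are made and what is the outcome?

Binary search for 44 in [2, 3, 14, 16, 19, 20, 26, 35, 41, 46, 48, 52, 55, 56, 57]:

lo=0, hi=14, mid=7, arr[mid]=35 -> 35 < 44, search right half
lo=8, hi=14, mid=11, arr[mid]=52 -> 52 > 44, search left half
lo=8, hi=10, mid=9, arr[mid]=46 -> 46 > 44, search left half
lo=8, hi=8, mid=8, arr[mid]=41 -> 41 < 44, search right half
lo=9 > hi=8, target 44 not found

Binary search determines that 44 is not in the array after 4 comparisons. The search space was exhausted without finding the target.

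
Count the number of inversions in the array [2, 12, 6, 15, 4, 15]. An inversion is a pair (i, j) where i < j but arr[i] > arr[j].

Finding inversions in [2, 12, 6, 15, 4, 15]:

(1, 2): arr[1]=12 > arr[2]=6
(1, 4): arr[1]=12 > arr[4]=4
(2, 4): arr[2]=6 > arr[4]=4
(3, 4): arr[3]=15 > arr[4]=4

Total inversions: 4

The array has 4 inversion(s): (1,2), (1,4), (2,4), (3,4). Each pair (i,j) satisfies i < j and arr[i] > arr[j].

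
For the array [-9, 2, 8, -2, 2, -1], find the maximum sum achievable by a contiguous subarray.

Using Kadane's algorithm on [-9, 2, 8, -2, 2, -1]:

Scanning through the array:
Position 1 (value 2): max_ending_here = 2, max_so_far = 2
Position 2 (value 8): max_ending_here = 10, max_so_far = 10
Position 3 (value -2): max_ending_here = 8, max_so_far = 10
Position 4 (value 2): max_ending_here = 10, max_so_far = 10
Position 5 (value -1): max_ending_here = 9, max_so_far = 10

Maximum subarray: [2, 8]
Maximum sum: 10

The maximum subarray is [2, 8] with sum 10. This subarray runs from index 1 to index 2.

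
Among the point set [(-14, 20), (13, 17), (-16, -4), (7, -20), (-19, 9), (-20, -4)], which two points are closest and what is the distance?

Computing all pairwise distances among 6 points:

d((-14, 20), (13, 17)) = 27.1662
d((-14, 20), (-16, -4)) = 24.0832
d((-14, 20), (7, -20)) = 45.1774
d((-14, 20), (-19, 9)) = 12.083
d((-14, 20), (-20, -4)) = 24.7386
d((13, 17), (-16, -4)) = 35.805
d((13, 17), (7, -20)) = 37.4833
d((13, 17), (-19, 9)) = 32.9848
d((13, 17), (-20, -4)) = 39.1152
d((-16, -4), (7, -20)) = 28.0179
d((-16, -4), (-19, 9)) = 13.3417
d((-16, -4), (-20, -4)) = 4.0 <-- minimum
d((7, -20), (-19, 9)) = 38.9487
d((7, -20), (-20, -4)) = 31.3847
d((-19, 9), (-20, -4)) = 13.0384

Closest pair: (-16, -4) and (-20, -4) with distance 4.0

The closest pair is (-16, -4) and (-20, -4) with Euclidean distance 4.0. For 6 points, brute-force pairwise comparison is shown above. For large n, the divide-and-conquer algorithm (sort by x, recurse on halves, check the dividing strip) achieves O(n log n).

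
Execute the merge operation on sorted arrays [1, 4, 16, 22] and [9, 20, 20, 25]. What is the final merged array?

Merging process:

Compare 1 vs 9: take 1 from left. Merged: [1]
Compare 4 vs 9: take 4 from left. Merged: [1, 4]
Compare 16 vs 9: take 9 from right. Merged: [1, 4, 9]
Compare 16 vs 20: take 16 from left. Merged: [1, 4, 9, 16]
Compare 22 vs 20: take 20 from right. Merged: [1, 4, 9, 16, 20]
Compare 22 vs 20: take 20 from right. Merged: [1, 4, 9, 16, 20, 20]
Compare 22 vs 25: take 22 from left. Merged: [1, 4, 9, 16, 20, 20, 22]
Append remaining from right: [25]. Merged: [1, 4, 9, 16, 20, 20, 22, 25]

Final merged array: [1, 4, 9, 16, 20, 20, 22, 25]
Total comparisons: 7

The merged array is [1, 4, 9, 16, 20, 20, 22, 25], requiring 7 comparisons. The merge step runs in O(n) time where n is the total number of elements.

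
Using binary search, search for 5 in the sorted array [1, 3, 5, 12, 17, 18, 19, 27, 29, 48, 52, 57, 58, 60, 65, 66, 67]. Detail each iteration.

Binary search for 5 in [1, 3, 5, 12, 17, 18, 19, 27, 29, 48, 52, 57, 58, 60, 65, 66, 67]:

lo=0, hi=16, mid=8, arr[mid]=29 -> 29 > 5, search left half
lo=0, hi=7, mid=3, arr[mid]=12 -> 12 > 5, search left half
lo=0, hi=2, mid=1, arr[mid]=3 -> 3 < 5, search right half
lo=2, hi=2, mid=2, arr[mid]=5 -> Found target at index 2!

Binary search finds 5 at index 2 after 4 comparisons. The search repeatedly halves the search space by comparing with the middle element.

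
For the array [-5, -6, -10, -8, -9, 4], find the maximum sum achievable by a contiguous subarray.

Using Kadane's algorithm on [-5, -6, -10, -8, -9, 4]:

Scanning through the array:
Position 1 (value -6): max_ending_here = -6, max_so_far = -5
Position 2 (value -10): max_ending_here = -10, max_so_far = -5
Position 3 (value -8): max_ending_here = -8, max_so_far = -5
Position 4 (value -9): max_ending_here = -9, max_so_far = -5
Position 5 (value 4): max_ending_here = 4, max_so_far = 4

Maximum subarray: [4]
Maximum sum: 4

The maximum subarray is [4] with sum 4. This subarray runs from index 5 to index 5.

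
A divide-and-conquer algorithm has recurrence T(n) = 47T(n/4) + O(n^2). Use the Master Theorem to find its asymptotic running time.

Master Theorem for T(n) = 47T(n/4) + O(n^2):

a = 47, b = 4, c = 2
log_b(a) = log_4(47) = 2.7773

Case 1: c = 2 < log_4(47) = 2.7773
T(n) = O(n^(log_4 47))

For T(n) = 47T(n/4) + O(n^2): log_4(47) = 2.7773. This is Case 1 of the Master Theorem (c < log_b(a), work dominated by leaves), giving O(n^(log_4 47)).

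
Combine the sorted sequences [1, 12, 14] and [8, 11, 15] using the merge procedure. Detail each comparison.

Merging process:

Compare 1 vs 8: take 1 from left. Merged: [1]
Compare 12 vs 8: take 8 from right. Merged: [1, 8]
Compare 12 vs 11: take 11 from right. Merged: [1, 8, 11]
Compare 12 vs 15: take 12 from left. Merged: [1, 8, 11, 12]
Compare 14 vs 15: take 14 from left. Merged: [1, 8, 11, 12, 14]
Append remaining from right: [15]. Merged: [1, 8, 11, 12, 14, 15]

Final merged array: [1, 8, 11, 12, 14, 15]
Total comparisons: 5

The merged array is [1, 8, 11, 12, 14, 15], requiring 5 comparisons. The merge step runs in O(n) time where n is the total number of elements.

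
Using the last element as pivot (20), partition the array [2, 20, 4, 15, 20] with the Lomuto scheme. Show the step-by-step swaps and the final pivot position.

Lomuto partition with pivot = 20:

Initial array: [2, 20, 4, 15, 20]

arr[0]=2 <= 20: swap with position 0, array becomes [2, 20, 4, 15, 20]
arr[1]=20 <= 20: swap with position 1, array becomes [2, 20, 4, 15, 20]
arr[2]=4 <= 20: swap with position 2, array becomes [2, 20, 4, 15, 20]
arr[3]=15 <= 20: swap with position 3, array becomes [2, 20, 4, 15, 20]

Place pivot at position 4: [2, 20, 4, 15, 20]
Pivot position: 4

After partitioning with pivot 20, the array becomes [2, 20, 4, 15, 20]. The pivot is placed at index 4. All elements to the left of the pivot are <= 20, and all elements to the right are > 20.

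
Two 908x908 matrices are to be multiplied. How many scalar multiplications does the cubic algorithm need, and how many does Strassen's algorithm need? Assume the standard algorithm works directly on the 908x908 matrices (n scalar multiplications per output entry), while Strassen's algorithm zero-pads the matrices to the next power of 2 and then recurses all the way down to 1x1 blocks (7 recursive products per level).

Matrix multiplication for 908x908 matrices:

Strassen's algorithm requires power-of-2 dimensions. Pad 908x908 to 1024x1024 (next power of 2).

Standard algorithm: 908^3 = 748613312 multiplications
Strassen's algorithm: 7^(log2(1024)) = 7^10 = 282475249 multiplications
Savings: 748613312 - 282475249 = 466138063 multiplications

Standard: 748613312 multiplications (908^3). Strassen: 282475249 multiplications (7^10, after padding to 1024x1024). Strassen reduces 8 recursive multiplications to 7 at each level.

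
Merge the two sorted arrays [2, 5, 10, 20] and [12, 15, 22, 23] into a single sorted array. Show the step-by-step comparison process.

Merging process:

Compare 2 vs 12: take 2 from left. Merged: [2]
Compare 5 vs 12: take 5 from left. Merged: [2, 5]
Compare 10 vs 12: take 10 from left. Merged: [2, 5, 10]
Compare 20 vs 12: take 12 from right. Merged: [2, 5, 10, 12]
Compare 20 vs 15: take 15 from right. Merged: [2, 5, 10, 12, 15]
Compare 20 vs 22: take 20 from left. Merged: [2, 5, 10, 12, 15, 20]
Append remaining from right: [22, 23]. Merged: [2, 5, 10, 12, 15, 20, 22, 23]

Final merged array: [2, 5, 10, 12, 15, 20, 22, 23]
Total comparisons: 6

The merged array is [2, 5, 10, 12, 15, 20, 22, 23], requiring 6 comparisons. The merge step runs in O(n) time where n is the total number of elements.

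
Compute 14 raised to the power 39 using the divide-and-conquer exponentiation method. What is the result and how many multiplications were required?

Computing 14^39 by squaring (build up from 14^1; each line after the first costs one multiplication):

14^1 = 14
14^2 = (14^1)^2 = 14^2 = 196
14^4 = (14^2)^2 = 196^2 = 38416
14^8 = (14^4)^2 = 38416^2 = 1475789056
14^9 = 14 * 14^8 = 14 * 1475789056 = 20661046784
14^18 = (14^9)^2 = 20661046784^2 = 426878854210636742656
14^19 = 14 * 14^18 = 14 * 426878854210636742656 = 5976303958948914397184
14^38 = (14^19)^2 = 5976303958948914397184^2 = 35716209009748467500288285041727074107129856
14^39 = 14 * 14^38 = 14 * 35716209009748467500288285041727074107129856 = 500026926136478545004035990584179037499817984

Result: 500026926136478545004035990584179037499817984
Multiplications needed: 8 (8 lines after 14^1)

14^39 = 500026926136478545004035990584179037499817984. Using exponentiation by squaring, this requires 8 multiplications. The key idea: if the exponent is even, square the half-power; if odd, multiply by the base once.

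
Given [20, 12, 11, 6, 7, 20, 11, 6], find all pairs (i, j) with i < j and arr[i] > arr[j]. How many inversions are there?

Finding inversions in [20, 12, 11, 6, 7, 20, 11, 6]:

(0, 1): arr[0]=20 > arr[1]=12
(0, 2): arr[0]=20 > arr[2]=11
(0, 3): arr[0]=20 > arr[3]=6
(0, 4): arr[0]=20 > arr[4]=7
(0, 6): arr[0]=20 > arr[6]=11
(0, 7): arr[0]=20 > arr[7]=6
(1, 2): arr[1]=12 > arr[2]=11
(1, 3): arr[1]=12 > arr[3]=6
(1, 4): arr[1]=12 > arr[4]=7
(1, 6): arr[1]=12 > arr[6]=11
(1, 7): arr[1]=12 > arr[7]=6
(2, 3): arr[2]=11 > arr[3]=6
(2, 4): arr[2]=11 > arr[4]=7
(2, 7): arr[2]=11 > arr[7]=6
(4, 7): arr[4]=7 > arr[7]=6
(5, 6): arr[5]=20 > arr[6]=11
(5, 7): arr[5]=20 > arr[7]=6
(6, 7): arr[6]=11 > arr[7]=6

Total inversions: 18

The array has 18 inversion(s): (0,1), (0,2), (0,3), (0,4), (0,6), (0,7), (1,2), (1,3), (1,4), (1,6), (1,7), (2,3), (2,4), (2,7), (4,7), (5,6), (5,7), (6,7). Each pair (i,j) satisfies i < j and arr[i] > arr[j].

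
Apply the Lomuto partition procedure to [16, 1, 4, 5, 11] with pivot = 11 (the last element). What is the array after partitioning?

Lomuto partition with pivot = 11:

Initial array: [16, 1, 4, 5, 11]

arr[0]=16 > 11: no swap
arr[1]=1 <= 11: swap with position 0, array becomes [1, 16, 4, 5, 11]
arr[2]=4 <= 11: swap with position 1, array becomes [1, 4, 16, 5, 11]
arr[3]=5 <= 11: swap with position 2, array becomes [1, 4, 5, 16, 11]

Place pivot at position 3: [1, 4, 5, 11, 16]
Pivot position: 3

After partitioning with pivot 11, the array becomes [1, 4, 5, 11, 16]. The pivot is placed at index 3. All elements to the left of the pivot are <= 11, and all elements to the right are > 11.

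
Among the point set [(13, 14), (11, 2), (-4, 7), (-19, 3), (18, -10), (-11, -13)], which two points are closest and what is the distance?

Computing all pairwise distances among 6 points:

d((13, 14), (11, 2)) = 12.1655 <-- minimum
d((13, 14), (-4, 7)) = 18.3848
d((13, 14), (-19, 3)) = 33.8378
d((13, 14), (18, -10)) = 24.5153
d((13, 14), (-11, -13)) = 36.1248
d((11, 2), (-4, 7)) = 15.8114
d((11, 2), (-19, 3)) = 30.0167
d((11, 2), (18, -10)) = 13.8924
d((11, 2), (-11, -13)) = 26.6271
d((-4, 7), (-19, 3)) = 15.5242
d((-4, 7), (18, -10)) = 27.8029
d((-4, 7), (-11, -13)) = 21.1896
d((-19, 3), (18, -10)) = 39.2173
d((-19, 3), (-11, -13)) = 17.8885
d((18, -10), (-11, -13)) = 29.1548

Closest pair: (13, 14) and (11, 2) with distance 12.1655

The closest pair is (13, 14) and (11, 2) with Euclidean distance 12.1655. For 6 points, brute-force pairwise comparison is shown above. For large n, the divide-and-conquer algorithm (sort by x, recurse on halves, check the dividing strip) achieves O(n log n).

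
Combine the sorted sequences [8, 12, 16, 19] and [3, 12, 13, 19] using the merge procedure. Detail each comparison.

Merging process:

Compare 8 vs 3: take 3 from right. Merged: [3]
Compare 8 vs 12: take 8 from left. Merged: [3, 8]
Compare 12 vs 12: take 12 from left. Merged: [3, 8, 12]
Compare 16 vs 12: take 12 from right. Merged: [3, 8, 12, 12]
Compare 16 vs 13: take 13 from right. Merged: [3, 8, 12, 12, 13]
Compare 16 vs 19: take 16 from left. Merged: [3, 8, 12, 12, 13, 16]
Compare 19 vs 19: take 19 from left. Merged: [3, 8, 12, 12, 13, 16, 19]
Append remaining from right: [19]. Merged: [3, 8, 12, 12, 13, 16, 19, 19]

Final merged array: [3, 8, 12, 12, 13, 16, 19, 19]
Total comparisons: 7

The merged array is [3, 8, 12, 12, 13, 16, 19, 19], requiring 7 comparisons. The merge step runs in O(n) time where n is the total number of elements.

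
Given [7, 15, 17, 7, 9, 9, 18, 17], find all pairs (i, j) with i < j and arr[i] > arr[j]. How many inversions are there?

Finding inversions in [7, 15, 17, 7, 9, 9, 18, 17]:

(1, 3): arr[1]=15 > arr[3]=7
(1, 4): arr[1]=15 > arr[4]=9
(1, 5): arr[1]=15 > arr[5]=9
(2, 3): arr[2]=17 > arr[3]=7
(2, 4): arr[2]=17 > arr[4]=9
(2, 5): arr[2]=17 > arr[5]=9
(6, 7): arr[6]=18 > arr[7]=17

Total inversions: 7

The array has 7 inversion(s): (1,3), (1,4), (1,5), (2,3), (2,4), (2,5), (6,7). Each pair (i,j) satisfies i < j and arr[i] > arr[j].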